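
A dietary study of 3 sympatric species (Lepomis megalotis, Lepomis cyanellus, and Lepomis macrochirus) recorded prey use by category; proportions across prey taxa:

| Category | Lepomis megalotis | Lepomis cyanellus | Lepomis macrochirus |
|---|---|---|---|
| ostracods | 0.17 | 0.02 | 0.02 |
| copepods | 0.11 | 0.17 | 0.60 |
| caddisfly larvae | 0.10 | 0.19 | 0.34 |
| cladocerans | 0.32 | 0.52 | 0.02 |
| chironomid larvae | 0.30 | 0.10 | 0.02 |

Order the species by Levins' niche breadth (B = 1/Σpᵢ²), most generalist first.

Σp_megaᵢ² = 0.17² + 0.11² + 0.10² + 0.32² + 0.30² = 0.0289 + 0.0121 + 0.0100 + 0.1024 + 0.0900 = 0.2434
B_mega = 1 / 0.2434 = 4.1085
Σp_cyanᵢ² = 0.02² + 0.17² + 0.19² + 0.52² + 0.10² = 0.0004 + 0.0289 + 0.0361 + 0.2704 + 0.0100 = 0.3458
B_cyan = 1 / 0.3458 = 2.8918
Σp_macrᵢ² = 0.02² + 0.60² + 0.34² + 0.02² + 0.02² = 0.0004 + 0.3600 + 0.1156 + 0.0004 + 0.0004 = 0.4768
B_macr = 1 / 0.4768 = 2.0973
Ranking by B (broadest → narrowest): Lepomis megalotis (4.11) > Lepomis cyanellus (2.89) > Lepomis macrochirus (2.10)

Lepomis megalotis > Lepomis cyanellus > Lepomis macrochirus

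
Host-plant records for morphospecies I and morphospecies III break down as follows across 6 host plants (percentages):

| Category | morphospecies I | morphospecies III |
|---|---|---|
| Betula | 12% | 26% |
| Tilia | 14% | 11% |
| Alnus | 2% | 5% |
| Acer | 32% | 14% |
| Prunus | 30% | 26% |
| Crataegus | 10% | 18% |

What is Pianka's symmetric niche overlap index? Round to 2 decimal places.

0.86

Convert percentages to proportions (divide by 100).
Σ p₁ᵢp₂ᵢ = 0.0312 + 0.0154 + 0.0010 + 0.0448 + 0.0780 + 0.0180 = 0.1884
Σp_1ᵢ² = 0.12² + 0.14² + 0.02² + 0.32² + 0.30² + 0.10² = 0.0144 + 0.0196 + 0.0004 + 0.1024 + 0.0900 + 0.0100 = 0.2368
Σp_2ᵢ² = 0.26² + 0.11² + 0.05² + 0.14² + 0.26² + 0.18² = 0.0676 + 0.0121 + 0.0025 + 0.0196 + 0.0676 + 0.0324 = 0.2018
O = 0.1884 / √(0.2368 × 0.2018) = 0.1884 / 0.21860 = 0.8618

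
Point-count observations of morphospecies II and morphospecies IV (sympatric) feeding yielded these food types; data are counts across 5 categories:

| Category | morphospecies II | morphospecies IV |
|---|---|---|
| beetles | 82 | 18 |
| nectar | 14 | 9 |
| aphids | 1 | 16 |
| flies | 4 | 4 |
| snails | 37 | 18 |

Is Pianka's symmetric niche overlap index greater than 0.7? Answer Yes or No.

Proportions for morphospecies II (n=138): 82/138=0.5942, 14/138=0.1014, 1/138=0.0072, 4/138=0.0290, 37/138=0.2681
Proportions for morphospecies IV (n=65): 18/65=0.2769, 9/65=0.1385, 16/65=0.2462, 4/65=0.0615, 18/65=0.2769
Σ p₁ᵢp₂ᵢ = 0.164534 + 0.014044 + 0.001773 + 0.001784 + 0.074237 = 0.256372
Σp_1ᵢ² = 0.5942² + 0.1014² + 0.0072² + 0.0290² + 0.2681² = 0.353074 + 0.010282 + 0.000052 + 0.000841 + 0.071878 = 0.436127
Σp_2ᵢ² = 0.2769² + 0.1385² + 0.2462² + 0.0615² + 0.2769² = 0.076674 + 0.019182 + 0.060614 + 0.003782 + 0.076674 = 0.236926
O = 0.256372 / √(0.436127 × 0.236926) = 0.256372 / 0.3214496 = 0.7975
O = 0.7975 > 0.7 → Yes.

Yes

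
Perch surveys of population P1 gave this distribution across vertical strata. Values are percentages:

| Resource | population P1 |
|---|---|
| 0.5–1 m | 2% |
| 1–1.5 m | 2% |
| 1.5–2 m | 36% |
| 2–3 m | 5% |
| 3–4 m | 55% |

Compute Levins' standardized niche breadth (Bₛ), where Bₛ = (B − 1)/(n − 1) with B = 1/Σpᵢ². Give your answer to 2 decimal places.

Convert percentages to proportions (divide by 100).
Σpᵢ² = 0.02² + 0.02² + 0.36² + 0.05² + 0.55² = 0.0004 + 0.0004 + 0.1296 + 0.0025 + 0.3025 = 0.4354
B = 1 / 0.4354 = 2.2967
Bₛ = (B − 1)/(n − 1) = (2.2967 − 1)/(5 − 1) = 1.2967/4 = 0.3242

0.32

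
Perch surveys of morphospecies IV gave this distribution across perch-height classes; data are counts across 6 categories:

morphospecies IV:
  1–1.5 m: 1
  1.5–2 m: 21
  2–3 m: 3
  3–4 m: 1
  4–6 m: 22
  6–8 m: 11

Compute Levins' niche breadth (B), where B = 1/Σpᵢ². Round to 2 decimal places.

Proportions for morphospecies IV (n=59): 1/59=0.0169, 21/59=0.3559, 3/59=0.0508, 1/59=0.0169, 22/59=0.3729, 11/59=0.1864
Σpᵢ² = 0.0169² + 0.3559² + 0.0508² + 0.0169² + 0.3729² + 0.1864² = 0.000286 + 0.126665 + 0.002581 + 0.000286 + 0.139054 + 0.034745 = 0.303617
B = 1 / 0.303617 = 3.2936

3.29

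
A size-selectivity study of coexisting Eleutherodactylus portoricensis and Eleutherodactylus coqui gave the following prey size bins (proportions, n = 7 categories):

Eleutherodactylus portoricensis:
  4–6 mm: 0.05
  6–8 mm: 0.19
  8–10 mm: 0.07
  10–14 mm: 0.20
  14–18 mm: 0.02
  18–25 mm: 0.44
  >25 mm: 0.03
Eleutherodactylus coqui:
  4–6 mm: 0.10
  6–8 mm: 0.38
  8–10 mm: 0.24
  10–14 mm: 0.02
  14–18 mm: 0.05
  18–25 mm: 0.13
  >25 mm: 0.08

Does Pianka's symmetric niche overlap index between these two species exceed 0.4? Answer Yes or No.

Yes

Σ p₁ᵢp₂ᵢ = 0.0050 + 0.0722 + 0.0168 + 0.0040 + 0.0010 + 0.0572 + 0.0024 = 0.1586
Σp_1ᵢ² = 0.05² + 0.19² + 0.07² + 0.20² + 0.02² + 0.44² + 0.03² = 0.0025 + 0.0361 + 0.0049 + 0.0400 + 0.0004 + 0.1936 + 0.0009 = 0.2784
Σp_2ᵢ² = 0.10² + 0.38² + 0.24² + 0.02² + 0.05² + 0.13² + 0.08² = 0.0100 + 0.1444 + 0.0576 + 0.0004 + 0.0025 + 0.0169 + 0.0064 = 0.2382
O = 0.1586 / √(0.2784 × 0.2382) = 0.1586 / 0.25752 = 0.6159
O = 0.6159 > 0.4 → Yes.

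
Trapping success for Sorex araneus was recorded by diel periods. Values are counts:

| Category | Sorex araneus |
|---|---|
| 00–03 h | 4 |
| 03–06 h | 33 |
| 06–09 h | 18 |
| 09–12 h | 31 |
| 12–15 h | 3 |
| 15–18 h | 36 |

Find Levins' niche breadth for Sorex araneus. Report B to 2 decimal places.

Proportions for Sorex araneus (n=125): 4/125=0.0320, 33/125=0.2640, 18/125=0.1440, 31/125=0.2480, 3/125=0.0240, 36/125=0.2880
Σpᵢ² = 0.0320² + 0.2640² + 0.1440² + 0.2480² + 0.0240² + 0.2880² = 0.001024 + 0.069696 + 0.020736 + 0.061504 + 0.000576 + 0.082944 = 0.236480
B = 1 / 0.236480 = 4.2287

4.23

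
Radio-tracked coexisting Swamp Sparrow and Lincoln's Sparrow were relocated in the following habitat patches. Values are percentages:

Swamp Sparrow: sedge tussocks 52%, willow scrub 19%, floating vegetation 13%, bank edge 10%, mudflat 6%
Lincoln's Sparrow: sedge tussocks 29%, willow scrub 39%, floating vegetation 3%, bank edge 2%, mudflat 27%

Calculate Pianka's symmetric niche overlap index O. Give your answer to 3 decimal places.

0.764

Convert percentages to proportions (divide by 100).
Σ p₁ᵢp₂ᵢ = 0.1508 + 0.0741 + 0.0039 + 0.0020 + 0.0162 = 0.2470
Σp_1ᵢ² = 0.52² + 0.19² + 0.13² + 0.10² + 0.06² = 0.2704 + 0.0361 + 0.0169 + 0.0100 + 0.0036 = 0.3370
Σp_2ᵢ² = 0.29² + 0.39² + 0.03² + 0.02² + 0.27² = 0.0841 + 0.1521 + 0.0009 + 0.0004 + 0.0729 = 0.3104
O = 0.2470 / √(0.3370 × 0.3104) = 0.2470 / 0.323427 = 0.76370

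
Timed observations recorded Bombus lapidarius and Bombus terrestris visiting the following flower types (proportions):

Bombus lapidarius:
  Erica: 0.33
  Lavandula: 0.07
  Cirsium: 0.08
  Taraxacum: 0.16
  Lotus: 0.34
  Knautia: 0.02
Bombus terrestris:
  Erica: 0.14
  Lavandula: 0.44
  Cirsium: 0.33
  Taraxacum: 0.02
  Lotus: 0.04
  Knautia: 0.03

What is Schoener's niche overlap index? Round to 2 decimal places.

Σ|p₁ᵢ − p₂ᵢ| = 0.19 + 0.37 + 0.25 + 0.14 + 0.30 + 0.01 = 1.26
D = 1 − ½ × 1.26 = 1 − 0.630 = 0.3700

0.37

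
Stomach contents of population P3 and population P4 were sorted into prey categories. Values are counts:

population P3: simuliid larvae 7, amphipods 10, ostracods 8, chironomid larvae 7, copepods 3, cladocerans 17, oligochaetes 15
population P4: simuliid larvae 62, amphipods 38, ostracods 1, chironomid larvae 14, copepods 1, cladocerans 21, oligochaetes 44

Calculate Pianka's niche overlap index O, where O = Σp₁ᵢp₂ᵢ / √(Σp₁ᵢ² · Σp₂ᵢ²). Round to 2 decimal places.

Proportions for population P3 (n=67): 7/67=0.1045, 10/67=0.1493, 8/67=0.1194, 7/67=0.1045, 3/67=0.0448, 17/67=0.2537, 15/67=0.2239
Proportions for population P4 (n=181): 62/181=0.3425, 38/181=0.2099, 1/181=0.0055, 14/181=0.0773, 1/181=0.0055, 21/181=0.1160, 44/181=0.2431
Σ p₁ᵢp₂ᵢ = 0.035791 + 0.031338 + 0.000657 + 0.008078 + 0.000246 + 0.029429 + 0.054430 = 0.159969
Σp_1ᵢ² = 0.1045² + 0.1493² + 0.1194² + 0.1045² + 0.0448² + 0.2537² + 0.2239² = 0.010920 + 0.022290 + 0.014256 + 0.010920 + 0.002007 + 0.064364 + 0.050131 = 0.174888
Σp_2ᵢ² = 0.3425² + 0.2099² + 0.0055² + 0.0773² + 0.0055² + 0.1160² + 0.2431² = 0.117306 + 0.044058 + 0.000030 + 0.005975 + 0.000030 + 0.013456 + 0.059098 = 0.239953
O = 0.159969 / √(0.174888 × 0.239953) = 0.159969 / 0.2048534 = 0.7809

0.78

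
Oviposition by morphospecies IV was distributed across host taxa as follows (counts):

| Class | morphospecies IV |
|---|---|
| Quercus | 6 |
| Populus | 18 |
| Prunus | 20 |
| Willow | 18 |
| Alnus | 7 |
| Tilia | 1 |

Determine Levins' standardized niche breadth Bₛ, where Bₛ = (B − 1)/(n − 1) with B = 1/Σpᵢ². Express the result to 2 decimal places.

Proportions for morphospecies IV (n=70): 6/70=0.0857, 18/70=0.2571, 20/70=0.2857, 18/70=0.2571, 7/70=0.1000, 1/70=0.0143
Σpᵢ² = 0.0857² + 0.2571² + 0.2857² + 0.2571² + 0.1000² + 0.0143² = 0.007344 + 0.066100 + 0.081624 + 0.066100 + 0.010000 + 0.000204 = 0.231372
B = 1 / 0.231372 = 4.3220
Bₛ = (B − 1)/(n − 1) = (4.3220 − 1)/(6 − 1) = 3.3220/5 = 0.6644

0.66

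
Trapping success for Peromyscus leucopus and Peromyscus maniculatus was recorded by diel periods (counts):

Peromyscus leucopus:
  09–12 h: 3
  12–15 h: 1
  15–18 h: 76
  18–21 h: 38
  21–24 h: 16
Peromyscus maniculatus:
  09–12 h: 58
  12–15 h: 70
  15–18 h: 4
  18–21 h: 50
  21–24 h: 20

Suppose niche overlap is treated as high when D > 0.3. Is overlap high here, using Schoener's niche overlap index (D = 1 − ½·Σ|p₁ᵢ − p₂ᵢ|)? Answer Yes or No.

Proportions for Peromyscus leucopus (n=134): 3/134=0.0224, 1/134=0.0075, 76/134=0.5672, 38/134=0.2836, 16/134=0.1194
Proportions for Peromyscus maniculatus (n=202): 58/202=0.2871, 70/202=0.3465, 4/202=0.0198, 50/202=0.2475, 20/202=0.0990
Σ|p₁ᵢ − p₂ᵢ| = 0.2647 + 0.3390 + 0.5474 + 0.0361 + 0.0204 = 1.2076
D = 1 − ½ × 1.2076 = 1 − 0.60380 = 0.39620
D = 0.39620 > 0.3 → Yes.

Yes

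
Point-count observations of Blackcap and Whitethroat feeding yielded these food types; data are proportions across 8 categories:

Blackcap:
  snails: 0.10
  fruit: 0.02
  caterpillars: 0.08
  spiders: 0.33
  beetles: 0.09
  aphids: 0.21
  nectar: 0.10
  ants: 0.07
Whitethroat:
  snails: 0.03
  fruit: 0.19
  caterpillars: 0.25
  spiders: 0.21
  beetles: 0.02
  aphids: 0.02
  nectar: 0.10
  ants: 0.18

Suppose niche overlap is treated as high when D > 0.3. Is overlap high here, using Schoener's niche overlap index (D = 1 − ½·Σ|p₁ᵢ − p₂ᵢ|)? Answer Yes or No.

Yes

Σ|p₁ᵢ − p₂ᵢ| = 0.07 + 0.17 + 0.17 + 0.12 + 0.07 + 0.19 + 0.00 + 0.11 = 0.90
D = 1 − ½ × 0.90 = 1 − 0.450 = 0.5500
D = 0.5500 > 0.3 → Yes.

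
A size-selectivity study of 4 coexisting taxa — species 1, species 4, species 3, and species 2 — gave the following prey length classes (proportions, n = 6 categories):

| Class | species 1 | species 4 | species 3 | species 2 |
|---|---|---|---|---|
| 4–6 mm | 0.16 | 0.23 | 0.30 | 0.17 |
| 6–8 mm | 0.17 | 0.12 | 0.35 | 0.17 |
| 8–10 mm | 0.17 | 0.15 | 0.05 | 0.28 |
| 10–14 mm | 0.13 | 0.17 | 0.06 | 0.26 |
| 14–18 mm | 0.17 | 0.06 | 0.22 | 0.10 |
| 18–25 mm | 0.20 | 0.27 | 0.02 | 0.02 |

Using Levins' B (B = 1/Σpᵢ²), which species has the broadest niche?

species 1

Σp_1ᵢ² = 0.16² + 0.17² + 0.17² + 0.13² + 0.17² + 0.20² = 0.0256 + 0.0289 + 0.0289 + 0.0169 + 0.0289 + 0.0400 = 0.1692
B_1 = 1 / 0.1692 = 5.9102
Σp_4ᵢ² = 0.23² + 0.12² + 0.15² + 0.17² + 0.06² + 0.27² = 0.0529 + 0.0144 + 0.0225 + 0.0289 + 0.0036 + 0.0729 = 0.1952
B_4 = 1 / 0.1952 = 5.1230
Σp_3ᵢ² = 0.30² + 0.35² + 0.05² + 0.06² + 0.22² + 0.02² = 0.0900 + 0.1225 + 0.0025 + 0.0036 + 0.0484 + 0.0004 = 0.2674
B_3 = 1 / 0.2674 = 3.7397
Σp_2ᵢ² = 0.17² + 0.17² + 0.28² + 0.26² + 0.10² + 0.02² = 0.0289 + 0.0289 + 0.0784 + 0.0676 + 0.0100 + 0.0004 = 0.2142
B_2 = 1 / 0.2142 = 4.6685
Highest B → broadest niche (most generalist): species 1 (B = 5.91).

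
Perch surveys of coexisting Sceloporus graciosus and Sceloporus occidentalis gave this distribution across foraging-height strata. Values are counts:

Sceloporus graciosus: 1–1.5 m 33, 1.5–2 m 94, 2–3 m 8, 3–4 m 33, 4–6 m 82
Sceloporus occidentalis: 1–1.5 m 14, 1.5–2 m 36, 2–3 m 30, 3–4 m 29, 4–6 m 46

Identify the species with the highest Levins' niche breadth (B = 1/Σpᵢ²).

Sceloporus occidentalis

Proportions for Sceloporus graciosus (n=250): 33/250=0.1320, 94/250=0.3760, 8/250=0.0320, 33/250=0.1320, 82/250=0.3280
Proportions for Sceloporus occidentalis (n=155): 14/155=0.0903, 36/155=0.2323, 30/155=0.1935, 29/155=0.1871, 46/155=0.2968
Σp_gracᵢ² = 0.1320² + 0.3760² + 0.0320² + 0.1320² + 0.3280² = 0.017424 + 0.141376 + 0.001024 + 0.017424 + 0.107584 = 0.284832
B_grac = 1 / 0.284832 = 3.5108
Σp_occiᵢ² = 0.0903² + 0.2323² + 0.1935² + 0.1871² + 0.2968² = 0.008154 + 0.053963 + 0.037442 + 0.035006 + 0.088090 = 0.222655
B_occi = 1 / 0.222655 = 4.4913
Highest B → broadest niche (most generalist): Sceloporus occidentalis (B = 4.49).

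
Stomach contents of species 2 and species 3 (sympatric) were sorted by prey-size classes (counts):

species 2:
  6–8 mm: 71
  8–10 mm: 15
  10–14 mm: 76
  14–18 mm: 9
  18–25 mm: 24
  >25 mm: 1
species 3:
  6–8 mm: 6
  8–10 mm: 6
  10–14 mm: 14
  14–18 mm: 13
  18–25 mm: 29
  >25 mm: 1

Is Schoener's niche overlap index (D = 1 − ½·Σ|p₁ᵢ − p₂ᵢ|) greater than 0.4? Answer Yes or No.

Proportions for species 2 (n=196): 71/196=0.3622, 15/196=0.0765, 76/196=0.3878, 9/196=0.0459, 24/196=0.1224, 1/196=0.0051
Proportions for species 3 (n=69): 6/69=0.0870, 6/69=0.0870, 14/69=0.2029, 13/69=0.1884, 29/69=0.4203, 1/69=0.0145
Σ|p₁ᵢ − p₂ᵢ| = 0.2752 + 0.0105 + 0.1849 + 0.1425 + 0.2979 + 0.0094 = 0.9204
D = 1 − ½ × 0.9204 = 1 − 0.46020 = 0.53980
D = 0.53980 > 0.4 → Yes.

Yes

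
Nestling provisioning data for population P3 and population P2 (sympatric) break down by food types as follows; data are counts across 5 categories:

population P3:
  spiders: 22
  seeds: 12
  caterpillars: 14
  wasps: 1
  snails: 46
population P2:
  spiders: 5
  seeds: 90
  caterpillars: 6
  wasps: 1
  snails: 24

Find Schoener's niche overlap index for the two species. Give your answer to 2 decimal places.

0.41

Proportions for population P3 (n=95): 22/95=0.2316, 12/95=0.1263, 14/95=0.1474, 1/95=0.0105, 46/95=0.4842
Proportions for population P2 (n=126): 5/126=0.0397, 90/126=0.7143, 6/126=0.0476, 1/126=0.0079, 24/126=0.1905
Σ|p₁ᵢ − p₂ᵢ| = 0.1919 + 0.5880 + 0.0998 + 0.0026 + 0.2937 = 1.1760
D = 1 − ½ × 1.1760 = 1 − 0.58800 = 0.41200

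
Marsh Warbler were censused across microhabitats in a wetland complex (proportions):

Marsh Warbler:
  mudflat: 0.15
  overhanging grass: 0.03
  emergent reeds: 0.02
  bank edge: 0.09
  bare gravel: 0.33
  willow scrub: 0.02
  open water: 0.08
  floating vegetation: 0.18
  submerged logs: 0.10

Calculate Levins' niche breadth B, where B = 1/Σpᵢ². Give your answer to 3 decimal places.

Σpᵢ² = 0.15² + 0.03² + 0.02² + 0.09² + 0.33² + 0.02² + 0.08² + 0.18² + 0.10² = 0.0225 + 0.0009 + 0.0004 + 0.0081 + 0.1089 + 0.0004 + 0.0064 + 0.0324 + 0.0100 = 0.1900
B = 1 / 0.1900 = 5.26316

5.263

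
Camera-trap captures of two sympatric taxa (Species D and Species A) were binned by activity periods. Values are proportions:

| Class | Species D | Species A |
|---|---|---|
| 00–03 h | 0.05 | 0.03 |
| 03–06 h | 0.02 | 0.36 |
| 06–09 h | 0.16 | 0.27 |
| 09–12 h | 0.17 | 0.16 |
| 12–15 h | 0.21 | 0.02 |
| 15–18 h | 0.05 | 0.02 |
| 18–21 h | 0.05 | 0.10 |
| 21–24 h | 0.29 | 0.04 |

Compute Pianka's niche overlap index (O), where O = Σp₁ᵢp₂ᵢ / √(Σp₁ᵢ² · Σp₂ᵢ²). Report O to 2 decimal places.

0.47

Σ p₁ᵢp₂ᵢ = 0.0015 + 0.0072 + 0.0432 + 0.0272 + 0.0042 + 0.0010 + 0.0050 + 0.0116 = 0.1009
Σp_1ᵢ² = 0.05² + 0.02² + 0.16² + 0.17² + 0.21² + 0.05² + 0.05² + 0.29² = 0.0025 + 0.0004 + 0.0256 + 0.0289 + 0.0441 + 0.0025 + 0.0025 + 0.0841 = 0.1906
Σp_2ᵢ² = 0.03² + 0.36² + 0.27² + 0.16² + 0.02² + 0.02² + 0.10² + 0.04² = 0.0009 + 0.1296 + 0.0729 + 0.0256 + 0.0004 + 0.0004 + 0.0100 + 0.0016 = 0.2414
O = 0.1009 / √(0.1906 × 0.2414) = 0.1009 / 0.21450 = 0.4704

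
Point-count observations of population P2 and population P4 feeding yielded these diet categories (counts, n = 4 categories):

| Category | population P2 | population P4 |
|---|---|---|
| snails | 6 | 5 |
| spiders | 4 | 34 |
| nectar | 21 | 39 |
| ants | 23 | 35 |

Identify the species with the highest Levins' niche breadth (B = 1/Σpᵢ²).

Proportions for population P2 (n=54): 6/54=0.1111, 4/54=0.0741, 21/54=0.3889, 23/54=0.4259
Proportions for population P4 (n=113): 5/113=0.0442, 34/113=0.3009, 39/113=0.3451, 35/113=0.3097
Σp_P2ᵢ² = 0.1111² + 0.0741² + 0.3889² + 0.4259² = 0.012343 + 0.005491 + 0.151243 + 0.181391 = 0.350468
B_P2 = 1 / 0.350468 = 2.8533
Σp_P4ᵢ² = 0.0442² + 0.3009² + 0.3451² + 0.3097² = 0.001954 + 0.090541 + 0.119094 + 0.095914 = 0.307503
B_P4 = 1 / 0.307503 = 3.2520
Highest B → broadest niche (most generalist): population P4 (B = 3.25).

population P4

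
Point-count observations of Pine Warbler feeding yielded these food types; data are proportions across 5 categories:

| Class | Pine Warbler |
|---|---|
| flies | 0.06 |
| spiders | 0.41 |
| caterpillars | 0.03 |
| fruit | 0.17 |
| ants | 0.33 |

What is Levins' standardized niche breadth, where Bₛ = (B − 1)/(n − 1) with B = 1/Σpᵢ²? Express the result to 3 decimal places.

0.555

Σpᵢ² = 0.06² + 0.41² + 0.03² + 0.17² + 0.33² = 0.0036 + 0.1681 + 0.0009 + 0.0289 + 0.1089 = 0.3104
B = 1 / 0.3104 = 3.22165
Bₛ = (B − 1)/(n − 1) = (3.22165 − 1)/(5 − 1) = 2.22165/4 = 0.55541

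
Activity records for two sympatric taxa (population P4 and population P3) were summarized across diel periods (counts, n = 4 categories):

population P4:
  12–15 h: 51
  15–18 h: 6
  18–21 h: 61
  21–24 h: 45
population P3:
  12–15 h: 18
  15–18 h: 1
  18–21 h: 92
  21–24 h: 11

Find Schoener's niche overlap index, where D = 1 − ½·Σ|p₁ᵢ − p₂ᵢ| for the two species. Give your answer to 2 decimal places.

Proportions for population P4 (n=163): 51/163=0.3129, 6/163=0.0368, 61/163=0.3742, 45/163=0.2761
Proportions for population P3 (n=122): 18/122=0.1475, 1/122=0.0082, 92/122=0.7541, 11/122=0.0902
Σ|p₁ᵢ − p₂ᵢ| = 0.1654 + 0.0286 + 0.3799 + 0.1859 = 0.7598
D = 1 − ½ × 0.7598 = 1 − 0.37990 = 0.62010

0.62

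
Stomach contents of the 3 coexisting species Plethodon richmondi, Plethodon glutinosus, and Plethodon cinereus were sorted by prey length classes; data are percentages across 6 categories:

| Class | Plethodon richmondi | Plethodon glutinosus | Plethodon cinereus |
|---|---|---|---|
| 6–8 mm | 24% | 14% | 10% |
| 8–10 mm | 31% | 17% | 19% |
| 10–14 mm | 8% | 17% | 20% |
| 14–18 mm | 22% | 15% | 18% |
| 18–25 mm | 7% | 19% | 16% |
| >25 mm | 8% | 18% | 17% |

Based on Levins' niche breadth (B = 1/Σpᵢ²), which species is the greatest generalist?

Convert percentages to proportions (divide by 100).
Σp_richᵢ² = 0.24² + 0.31² + 0.08² + 0.22² + 0.07² + 0.08² = 0.0576 + 0.0961 + 0.0064 + 0.0484 + 0.0049 + 0.0064 = 0.2198
B_rich = 1 / 0.2198 = 4.5496
Σp_glutᵢ² = 0.14² + 0.17² + 0.17² + 0.15² + 0.19² + 0.18² = 0.0196 + 0.0289 + 0.0289 + 0.0225 + 0.0361 + 0.0324 = 0.1684
B_glut = 1 / 0.1684 = 5.9382
Σp_cineᵢ² = 0.10² + 0.19² + 0.20² + 0.18² + 0.16² + 0.17² = 0.0100 + 0.0361 + 0.0400 + 0.0324 + 0.0256 + 0.0289 = 0.1730
B_cine = 1 / 0.1730 = 5.7803
Highest B → broadest niche (most generalist): Plethodon glutinosus (B = 5.94).

Plethodon glutinosus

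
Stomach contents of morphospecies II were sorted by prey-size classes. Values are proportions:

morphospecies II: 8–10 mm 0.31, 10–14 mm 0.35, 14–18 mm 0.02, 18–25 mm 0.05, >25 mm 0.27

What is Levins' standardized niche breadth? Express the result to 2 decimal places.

0.60

Σpᵢ² = 0.31² + 0.35² + 0.02² + 0.05² + 0.27² = 0.0961 + 0.1225 + 0.0004 + 0.0025 + 0.0729 = 0.2944
B = 1 / 0.2944 = 3.3967
Bₛ = (B − 1)/(n − 1) = (3.3967 − 1)/(5 − 1) = 2.3967/4 = 0.5992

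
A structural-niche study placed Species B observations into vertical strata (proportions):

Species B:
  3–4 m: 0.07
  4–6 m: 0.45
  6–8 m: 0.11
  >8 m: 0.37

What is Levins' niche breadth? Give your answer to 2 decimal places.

Σpᵢ² = 0.07² + 0.45² + 0.11² + 0.37² = 0.0049 + 0.2025 + 0.0121 + 0.1369 = 0.3564
B = 1 / 0.3564 = 2.8058

2.81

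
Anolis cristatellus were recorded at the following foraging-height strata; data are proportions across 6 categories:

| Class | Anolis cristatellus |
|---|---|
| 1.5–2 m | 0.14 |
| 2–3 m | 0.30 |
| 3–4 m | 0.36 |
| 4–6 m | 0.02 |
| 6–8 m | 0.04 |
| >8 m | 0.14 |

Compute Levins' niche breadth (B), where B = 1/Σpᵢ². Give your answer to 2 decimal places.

3.83

Σpᵢ² = 0.14² + 0.30² + 0.36² + 0.02² + 0.04² + 0.14² = 0.0196 + 0.0900 + 0.1296 + 0.0004 + 0.0016 + 0.0196 = 0.2608
B = 1 / 0.2608 = 3.8344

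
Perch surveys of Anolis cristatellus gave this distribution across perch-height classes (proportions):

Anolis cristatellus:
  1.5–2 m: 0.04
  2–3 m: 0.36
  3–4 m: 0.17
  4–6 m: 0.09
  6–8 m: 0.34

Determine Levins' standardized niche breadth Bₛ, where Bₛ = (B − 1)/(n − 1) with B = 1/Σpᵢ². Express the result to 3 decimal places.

Σpᵢ² = 0.04² + 0.36² + 0.17² + 0.09² + 0.34² = 0.0016 + 0.1296 + 0.0289 + 0.0081 + 0.1156 = 0.2838
B = 1 / 0.2838 = 3.52361
Bₛ = (B − 1)/(n − 1) = (3.52361 − 1)/(5 − 1) = 2.52361/4 = 0.63090

0.631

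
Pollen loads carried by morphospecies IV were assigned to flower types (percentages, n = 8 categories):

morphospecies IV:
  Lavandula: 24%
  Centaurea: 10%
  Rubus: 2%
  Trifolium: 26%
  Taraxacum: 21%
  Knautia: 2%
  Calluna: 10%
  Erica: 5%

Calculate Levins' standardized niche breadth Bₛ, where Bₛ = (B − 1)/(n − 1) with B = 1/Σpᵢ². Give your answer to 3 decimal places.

0.599

Convert percentages to proportions (divide by 100).
Σpᵢ² = 0.24² + 0.10² + 0.02² + 0.26² + 0.21² + 0.02² + 0.10² + 0.05² = 0.0576 + 0.0100 + 0.0004 + 0.0676 + 0.0441 + 0.0004 + 0.0100 + 0.0025 = 0.1926
B = 1 / 0.1926 = 5.19211
Bₛ = (B − 1)/(n − 1) = (5.19211 − 1)/(8 − 1) = 4.19211/7 = 0.59887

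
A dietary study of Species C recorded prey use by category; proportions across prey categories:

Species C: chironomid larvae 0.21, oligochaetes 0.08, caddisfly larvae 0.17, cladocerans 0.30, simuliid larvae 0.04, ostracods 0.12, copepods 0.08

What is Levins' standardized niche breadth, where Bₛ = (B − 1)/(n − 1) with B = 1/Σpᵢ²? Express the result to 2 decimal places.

Σpᵢ² = 0.21² + 0.08² + 0.17² + 0.30² + 0.04² + 0.12² + 0.08² = 0.0441 + 0.0064 + 0.0289 + 0.0900 + 0.0016 + 0.0144 + 0.0064 = 0.1918
B = 1 / 0.1918 = 5.2138
Bₛ = (B − 1)/(n − 1) = (5.2138 − 1)/(7 − 1) = 4.2138/6 = 0.7023

0.70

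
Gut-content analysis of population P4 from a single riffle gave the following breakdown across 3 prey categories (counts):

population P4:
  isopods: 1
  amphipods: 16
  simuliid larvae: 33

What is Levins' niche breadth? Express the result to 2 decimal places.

Proportions for population P4 (n=50): 1/50=0.0200, 16/50=0.3200, 33/50=0.6600
Σpᵢ² = 0.0200² + 0.3200² + 0.6600² = 0.000400 + 0.102400 + 0.435600 = 0.538400
B = 1 / 0.538400 = 1.8574

1.86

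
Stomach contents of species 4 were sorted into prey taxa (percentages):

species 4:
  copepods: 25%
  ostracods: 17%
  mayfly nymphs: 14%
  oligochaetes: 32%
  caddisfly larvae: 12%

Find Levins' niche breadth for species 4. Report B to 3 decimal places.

4.390

Convert percentages to proportions (divide by 100).
Σpᵢ² = 0.25² + 0.17² + 0.14² + 0.32² + 0.12² = 0.0625 + 0.0289 + 0.0196 + 0.1024 + 0.0144 = 0.2278
B = 1 / 0.2278 = 4.38982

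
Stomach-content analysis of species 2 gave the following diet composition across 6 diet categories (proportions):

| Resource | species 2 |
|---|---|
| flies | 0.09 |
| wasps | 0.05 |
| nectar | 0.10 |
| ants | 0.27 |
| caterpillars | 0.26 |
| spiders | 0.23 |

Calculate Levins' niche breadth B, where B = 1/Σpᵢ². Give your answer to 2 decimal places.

Σpᵢ² = 0.09² + 0.05² + 0.10² + 0.27² + 0.26² + 0.23² = 0.0081 + 0.0025 + 0.0100 + 0.0729 + 0.0676 + 0.0529 = 0.2140
B = 1 / 0.2140 = 4.6729

4.67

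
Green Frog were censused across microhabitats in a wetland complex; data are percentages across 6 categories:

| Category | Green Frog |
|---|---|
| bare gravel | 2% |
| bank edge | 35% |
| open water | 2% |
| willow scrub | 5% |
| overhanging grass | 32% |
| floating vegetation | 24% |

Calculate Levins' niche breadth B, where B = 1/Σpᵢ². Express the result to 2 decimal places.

Convert percentages to proportions (divide by 100).
Σpᵢ² = 0.02² + 0.35² + 0.02² + 0.05² + 0.32² + 0.24² = 0.0004 + 0.1225 + 0.0004 + 0.0025 + 0.1024 + 0.0576 = 0.2858
B = 1 / 0.2858 = 3.4990

3.50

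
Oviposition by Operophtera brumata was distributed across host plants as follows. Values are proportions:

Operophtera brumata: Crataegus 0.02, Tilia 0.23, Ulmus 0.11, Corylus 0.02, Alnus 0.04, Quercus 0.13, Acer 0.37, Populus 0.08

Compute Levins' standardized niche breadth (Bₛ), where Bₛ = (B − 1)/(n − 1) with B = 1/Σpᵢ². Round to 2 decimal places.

Σpᵢ² = 0.02² + 0.23² + 0.11² + 0.02² + 0.04² + 0.13² + 0.37² + 0.08² = 0.0004 + 0.0529 + 0.0121 + 0.0004 + 0.0016 + 0.0169 + 0.1369 + 0.0064 = 0.2276
B = 1 / 0.2276 = 4.3937
Bₛ = (B − 1)/(n − 1) = (4.3937 − 1)/(8 − 1) = 3.3937/7 = 0.4848

0.48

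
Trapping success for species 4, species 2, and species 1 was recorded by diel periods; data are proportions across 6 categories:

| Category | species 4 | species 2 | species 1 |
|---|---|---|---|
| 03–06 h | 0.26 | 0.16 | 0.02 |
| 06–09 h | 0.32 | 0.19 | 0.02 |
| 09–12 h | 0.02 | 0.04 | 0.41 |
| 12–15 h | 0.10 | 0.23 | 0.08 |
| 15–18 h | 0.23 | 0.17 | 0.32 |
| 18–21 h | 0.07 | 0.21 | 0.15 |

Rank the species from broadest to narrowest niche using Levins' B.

Σp_4ᵢ² = 0.26² + 0.32² + 0.02² + 0.10² + 0.23² + 0.07² = 0.0676 + 0.1024 + 0.0004 + 0.0100 + 0.0529 + 0.0049 = 0.2382
B_4 = 1 / 0.2382 = 4.1982
Σp_2ᵢ² = 0.16² + 0.19² + 0.04² + 0.23² + 0.17² + 0.21² = 0.0256 + 0.0361 + 0.0016 + 0.0529 + 0.0289 + 0.0441 = 0.1892
B_2 = 1 / 0.1892 = 5.2854
Σp_1ᵢ² = 0.02² + 0.02² + 0.41² + 0.08² + 0.32² + 0.15² = 0.0004 + 0.0004 + 0.1681 + 0.0064 + 0.1024 + 0.0225 = 0.3002
B_1 = 1 / 0.3002 = 3.3311
Ranking by B (broadest → narrowest): species 2 (5.29) > species 4 (4.20) > species 1 (3.33)

species 2 > species 4 > species 1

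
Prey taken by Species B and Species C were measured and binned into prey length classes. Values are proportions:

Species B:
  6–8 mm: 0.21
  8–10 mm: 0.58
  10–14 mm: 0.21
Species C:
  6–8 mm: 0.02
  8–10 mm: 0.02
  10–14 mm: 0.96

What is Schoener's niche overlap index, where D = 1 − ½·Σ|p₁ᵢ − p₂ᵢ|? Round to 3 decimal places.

Σ|p₁ᵢ − p₂ᵢ| = 0.19 + 0.56 + 0.75 = 1.50
D = 1 − ½ × 1.50 = 1 − 0.750 = 0.25000

0.250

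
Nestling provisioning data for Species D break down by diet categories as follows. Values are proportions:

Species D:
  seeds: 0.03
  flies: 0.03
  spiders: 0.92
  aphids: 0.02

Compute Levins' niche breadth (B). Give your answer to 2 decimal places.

1.18

Σpᵢ² = 0.03² + 0.03² + 0.92² + 0.02² = 0.0009 + 0.0009 + 0.8464 + 0.0004 = 0.8486
B = 1 / 0.8486 = 1.1784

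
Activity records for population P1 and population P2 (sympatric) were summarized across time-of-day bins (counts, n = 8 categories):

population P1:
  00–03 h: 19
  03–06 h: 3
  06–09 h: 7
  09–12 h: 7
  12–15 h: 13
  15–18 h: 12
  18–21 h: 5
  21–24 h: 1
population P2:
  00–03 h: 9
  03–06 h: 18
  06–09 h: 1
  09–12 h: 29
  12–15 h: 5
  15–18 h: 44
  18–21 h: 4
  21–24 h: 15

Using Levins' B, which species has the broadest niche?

Proportions for population P1 (n=67): 19/67=0.2836, 3/67=0.0448, 7/67=0.1045, 7/67=0.1045, 13/67=0.1940, 12/67=0.1791, 5/67=0.0746, 1/67=0.0149
Proportions for population P2 (n=125): 9/125=0.0720, 18/125=0.1440, 1/125=0.0080, 29/125=0.2320, 5/125=0.0400, 44/125=0.3520, 4/125=0.0320, 15/125=0.1200
Σp_P1ᵢ² = 0.2836² + 0.0448² + 0.1045² + 0.1045² + 0.1940² + 0.1791² + 0.0746² + 0.0149² = 0.080429 + 0.002007 + 0.010920 + 0.010920 + 0.037636 + 0.032077 + 0.005565 + 0.000222 = 0.179776
B_P1 = 1 / 0.179776 = 5.5625
Σp_P2ᵢ² = 0.0720² + 0.1440² + 0.0080² + 0.2320² + 0.0400² + 0.3520² + 0.0320² + 0.1200² = 0.005184 + 0.020736 + 0.000064 + 0.053824 + 0.001600 + 0.123904 + 0.001024 + 0.014400 = 0.220736
B_P2 = 1 / 0.220736 = 4.5303
Highest B → broadest niche (most generalist): population P1 (B = 5.56).

population P1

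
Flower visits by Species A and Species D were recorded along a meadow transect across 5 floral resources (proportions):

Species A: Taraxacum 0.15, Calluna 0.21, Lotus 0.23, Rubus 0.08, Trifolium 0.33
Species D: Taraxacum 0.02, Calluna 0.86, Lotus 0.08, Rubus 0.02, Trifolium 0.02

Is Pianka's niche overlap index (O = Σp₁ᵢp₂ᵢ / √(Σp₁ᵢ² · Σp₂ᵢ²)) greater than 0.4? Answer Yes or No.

Σ p₁ᵢp₂ᵢ = 0.0030 + 0.1806 + 0.0184 + 0.0016 + 0.0066 = 0.2102
Σp_1ᵢ² = 0.15² + 0.21² + 0.23² + 0.08² + 0.33² = 0.0225 + 0.0441 + 0.0529 + 0.0064 + 0.1089 = 0.2348
Σp_2ᵢ² = 0.02² + 0.86² + 0.08² + 0.02² + 0.02² = 0.0004 + 0.7396 + 0.0064 + 0.0004 + 0.0004 = 0.7472
O = 0.2102 / √(0.2348 × 0.7472) = 0.2102 / 0.41886 = 0.5018
O = 0.5018 > 0.4 → Yes.

Yes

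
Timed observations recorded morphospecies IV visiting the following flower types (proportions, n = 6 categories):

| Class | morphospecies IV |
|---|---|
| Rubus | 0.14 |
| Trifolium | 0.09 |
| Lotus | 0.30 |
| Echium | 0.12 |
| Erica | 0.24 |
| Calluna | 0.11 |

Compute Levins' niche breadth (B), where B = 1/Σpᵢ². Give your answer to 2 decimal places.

4.96

Σpᵢ² = 0.14² + 0.09² + 0.30² + 0.12² + 0.24² + 0.11² = 0.0196 + 0.0081 + 0.0900 + 0.0144 + 0.0576 + 0.0121 = 0.2018
B = 1 / 0.2018 = 4.9554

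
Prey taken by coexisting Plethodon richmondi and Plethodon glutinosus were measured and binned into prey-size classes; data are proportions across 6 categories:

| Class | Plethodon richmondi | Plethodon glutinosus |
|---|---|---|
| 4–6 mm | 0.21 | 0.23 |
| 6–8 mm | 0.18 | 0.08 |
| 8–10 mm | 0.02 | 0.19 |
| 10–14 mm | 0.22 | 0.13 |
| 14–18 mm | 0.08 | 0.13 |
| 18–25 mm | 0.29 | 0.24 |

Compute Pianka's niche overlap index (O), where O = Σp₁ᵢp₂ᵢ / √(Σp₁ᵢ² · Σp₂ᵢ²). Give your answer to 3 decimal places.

0.872

Σ p₁ᵢp₂ᵢ = 0.0483 + 0.0144 + 0.0038 + 0.0286 + 0.0104 + 0.0696 = 0.1751
Σp_1ᵢ² = 0.21² + 0.18² + 0.02² + 0.22² + 0.08² + 0.29² = 0.0441 + 0.0324 + 0.0004 + 0.0484 + 0.0064 + 0.0841 = 0.2158
Σp_2ᵢ² = 0.23² + 0.08² + 0.19² + 0.13² + 0.13² + 0.24² = 0.0529 + 0.0064 + 0.0361 + 0.0169 + 0.0169 + 0.0576 = 0.1868
O = 0.1751 / √(0.2158 × 0.1868) = 0.1751 / 0.200777 = 0.87211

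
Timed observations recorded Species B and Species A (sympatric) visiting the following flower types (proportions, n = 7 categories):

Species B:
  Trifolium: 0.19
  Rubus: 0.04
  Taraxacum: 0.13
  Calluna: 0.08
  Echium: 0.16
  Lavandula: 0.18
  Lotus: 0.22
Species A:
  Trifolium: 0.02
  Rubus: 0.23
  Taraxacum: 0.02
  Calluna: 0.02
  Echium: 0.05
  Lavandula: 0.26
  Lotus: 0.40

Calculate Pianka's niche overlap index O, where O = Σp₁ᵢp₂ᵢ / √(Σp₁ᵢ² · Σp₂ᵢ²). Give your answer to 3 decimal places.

0.734

Σ p₁ᵢp₂ᵢ = 0.0038 + 0.0092 + 0.0026 + 0.0016 + 0.0080 + 0.0468 + 0.0880 = 0.1600
Σp_1ᵢ² = 0.19² + 0.04² + 0.13² + 0.08² + 0.16² + 0.18² + 0.22² = 0.0361 + 0.0016 + 0.0169 + 0.0064 + 0.0256 + 0.0324 + 0.0484 = 0.1674
Σp_2ᵢ² = 0.02² + 0.23² + 0.02² + 0.02² + 0.05² + 0.26² + 0.40² = 0.0004 + 0.0529 + 0.0004 + 0.0004 + 0.0025 + 0.0676 + 0.1600 = 0.2842
O = 0.1600 / √(0.1674 × 0.2842) = 0.1600 / 0.218117 = 0.73355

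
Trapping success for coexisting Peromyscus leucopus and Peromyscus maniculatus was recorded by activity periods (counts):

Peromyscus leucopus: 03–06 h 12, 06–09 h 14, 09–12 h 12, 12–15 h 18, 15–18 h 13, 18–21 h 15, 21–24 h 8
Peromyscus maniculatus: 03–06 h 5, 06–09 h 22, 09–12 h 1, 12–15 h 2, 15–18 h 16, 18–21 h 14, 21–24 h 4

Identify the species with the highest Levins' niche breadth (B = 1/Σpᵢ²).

Peromyscus leucopus

Proportions for Peromyscus leucopus (n=92): 12/92=0.1304, 14/92=0.1522, 12/92=0.1304, 18/92=0.1957, 13/92=0.1413, 15/92=0.1630, 8/92=0.0870
Proportions for Peromyscus maniculatus (n=64): 5/64=0.0781, 22/64=0.3438, 1/64=0.0156, 2/64=0.0313, 16/64=0.2500, 14/64=0.2188, 4/64=0.0625
Σp_leucᵢ² = 0.1304² + 0.1522² + 0.1304² + 0.1957² + 0.1413² + 0.1630² + 0.0870² = 0.017004 + 0.023165 + 0.017004 + 0.038298 + 0.019966 + 0.026569 + 0.007569 = 0.149575
B_leuc = 1 / 0.149575 = 6.6856
Σp_maniᵢ² = 0.0781² + 0.3438² + 0.0156² + 0.0313² + 0.2500² + 0.2188² + 0.0625² = 0.006100 + 0.118198 + 0.000243 + 0.000980 + 0.062500 + 0.047873 + 0.003906 = 0.239800
B_mani = 1 / 0.239800 = 4.1701
Highest B → broadest niche (most generalist): Peromyscus leucopus (B = 6.69).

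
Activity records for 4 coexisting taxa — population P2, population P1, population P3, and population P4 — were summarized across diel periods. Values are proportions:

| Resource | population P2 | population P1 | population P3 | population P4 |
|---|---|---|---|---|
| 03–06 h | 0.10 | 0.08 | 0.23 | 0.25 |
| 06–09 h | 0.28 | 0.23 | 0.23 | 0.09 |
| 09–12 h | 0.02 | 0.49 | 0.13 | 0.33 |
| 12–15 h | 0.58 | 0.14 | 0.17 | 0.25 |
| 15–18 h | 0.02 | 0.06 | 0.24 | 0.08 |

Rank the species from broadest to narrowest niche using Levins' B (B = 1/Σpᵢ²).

population P3 > population P4 > population P1 > population P2

Σp_P2ᵢ² = 0.10² + 0.28² + 0.02² + 0.58² + 0.02² = 0.0100 + 0.0784 + 0.0004 + 0.3364 + 0.0004 = 0.4256
B_P2 = 1 / 0.4256 = 2.3496
Σp_P1ᵢ² = 0.08² + 0.23² + 0.49² + 0.14² + 0.06² = 0.0064 + 0.0529 + 0.2401 + 0.0196 + 0.0036 = 0.3226
B_P1 = 1 / 0.3226 = 3.0998
Σp_P3ᵢ² = 0.23² + 0.23² + 0.13² + 0.17² + 0.24² = 0.0529 + 0.0529 + 0.0169 + 0.0289 + 0.0576 = 0.2092
B_P3 = 1 / 0.2092 = 4.7801
Σp_P4ᵢ² = 0.25² + 0.09² + 0.33² + 0.25² + 0.08² = 0.0625 + 0.0081 + 0.1089 + 0.0625 + 0.0064 = 0.2484
B_P4 = 1 / 0.2484 = 4.0258
Ranking by B (broadest → narrowest): population P3 (4.78) > population P4 (4.03) > population P1 (3.10) > population P2 (2.35)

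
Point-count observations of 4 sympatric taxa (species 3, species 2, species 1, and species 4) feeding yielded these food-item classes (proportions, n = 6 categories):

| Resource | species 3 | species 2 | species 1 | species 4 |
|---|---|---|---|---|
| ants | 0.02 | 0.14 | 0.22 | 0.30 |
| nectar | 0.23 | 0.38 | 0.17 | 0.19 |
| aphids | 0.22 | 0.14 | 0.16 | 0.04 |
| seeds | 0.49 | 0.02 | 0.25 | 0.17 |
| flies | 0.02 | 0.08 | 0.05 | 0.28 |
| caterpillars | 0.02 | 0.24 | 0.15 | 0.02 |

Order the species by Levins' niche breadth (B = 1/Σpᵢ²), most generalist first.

Σp_3ᵢ² = 0.02² + 0.23² + 0.22² + 0.49² + 0.02² + 0.02² = 0.0004 + 0.0529 + 0.0484 + 0.2401 + 0.0004 + 0.0004 = 0.3426
B_3 = 1 / 0.3426 = 2.9189
Σp_2ᵢ² = 0.14² + 0.38² + 0.14² + 0.02² + 0.08² + 0.24² = 0.0196 + 0.1444 + 0.0196 + 0.0004 + 0.0064 + 0.0576 = 0.2480
B_2 = 1 / 0.2480 = 4.0323
Σp_1ᵢ² = 0.22² + 0.17² + 0.16² + 0.25² + 0.05² + 0.15² = 0.0484 + 0.0289 + 0.0256 + 0.0625 + 0.0025 + 0.0225 = 0.1904
B_1 = 1 / 0.1904 = 5.2521
Σp_4ᵢ² = 0.30² + 0.19² + 0.04² + 0.17² + 0.28² + 0.02² = 0.0900 + 0.0361 + 0.0016 + 0.0289 + 0.0784 + 0.0004 = 0.2354
B_4 = 1 / 0.2354 = 4.2481
Ranking by B (broadest → narrowest): species 1 (5.25) > species 4 (4.25) > species 2 (4.03) > species 3 (2.92)

species 1 > species 4 > species 2 > species 3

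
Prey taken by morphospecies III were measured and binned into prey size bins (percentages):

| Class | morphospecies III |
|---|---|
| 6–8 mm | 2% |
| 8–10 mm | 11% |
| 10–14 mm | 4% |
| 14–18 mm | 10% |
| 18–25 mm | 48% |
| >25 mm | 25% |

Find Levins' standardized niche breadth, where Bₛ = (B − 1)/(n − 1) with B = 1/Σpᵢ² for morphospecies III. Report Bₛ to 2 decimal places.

0.43

Convert percentages to proportions (divide by 100).
Σpᵢ² = 0.02² + 0.11² + 0.04² + 0.10² + 0.48² + 0.25² = 0.0004 + 0.0121 + 0.0016 + 0.0100 + 0.2304 + 0.0625 = 0.3170
B = 1 / 0.3170 = 3.1546
Bₛ = (B − 1)/(n − 1) = (3.1546 − 1)/(6 − 1) = 2.1546/5 = 0.4309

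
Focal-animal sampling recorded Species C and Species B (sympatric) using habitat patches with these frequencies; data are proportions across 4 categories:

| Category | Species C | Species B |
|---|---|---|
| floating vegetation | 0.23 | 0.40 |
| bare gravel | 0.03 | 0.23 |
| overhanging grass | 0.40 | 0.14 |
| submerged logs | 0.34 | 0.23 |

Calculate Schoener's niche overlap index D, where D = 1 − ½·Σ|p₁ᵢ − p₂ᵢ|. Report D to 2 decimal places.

Σ|p₁ᵢ − p₂ᵢ| = 0.17 + 0.20 + 0.26 + 0.11 = 0.74
D = 1 − ½ × 0.74 = 1 − 0.370 = 0.6300

0.63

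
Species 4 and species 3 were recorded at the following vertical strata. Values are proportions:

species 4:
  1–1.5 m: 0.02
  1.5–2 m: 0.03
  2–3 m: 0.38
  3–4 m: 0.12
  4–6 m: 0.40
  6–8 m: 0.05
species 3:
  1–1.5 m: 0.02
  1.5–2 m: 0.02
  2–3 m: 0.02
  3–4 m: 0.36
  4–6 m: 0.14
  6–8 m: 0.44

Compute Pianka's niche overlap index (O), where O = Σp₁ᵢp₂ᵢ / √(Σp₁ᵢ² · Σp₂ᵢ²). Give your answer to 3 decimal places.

Σ p₁ᵢp₂ᵢ = 0.0004 + 0.0006 + 0.0076 + 0.0432 + 0.0560 + 0.0220 = 0.1298
Σp_1ᵢ² = 0.02² + 0.03² + 0.38² + 0.12² + 0.40² + 0.05² = 0.0004 + 0.0009 + 0.1444 + 0.0144 + 0.1600 + 0.0025 = 0.3226
Σp_2ᵢ² = 0.02² + 0.02² + 0.02² + 0.36² + 0.14² + 0.44² = 0.0004 + 0.0004 + 0.0004 + 0.1296 + 0.0196 + 0.1936 = 0.3440
O = 0.1298 / √(0.3226 × 0.3440) = 0.1298 / 0.333128 = 0.38964

0.390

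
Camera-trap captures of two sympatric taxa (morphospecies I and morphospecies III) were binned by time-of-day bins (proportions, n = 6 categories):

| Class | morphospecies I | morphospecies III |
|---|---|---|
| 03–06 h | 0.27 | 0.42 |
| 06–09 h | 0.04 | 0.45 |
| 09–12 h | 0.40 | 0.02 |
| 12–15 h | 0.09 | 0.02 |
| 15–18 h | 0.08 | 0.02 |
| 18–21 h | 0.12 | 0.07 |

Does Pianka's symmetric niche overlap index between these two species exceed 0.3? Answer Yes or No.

Σ p₁ᵢp₂ᵢ = 0.1134 + 0.0180 + 0.0080 + 0.0018 + 0.0016 + 0.0084 = 0.1512
Σp_1ᵢ² = 0.27² + 0.04² + 0.40² + 0.09² + 0.08² + 0.12² = 0.0729 + 0.0016 + 0.1600 + 0.0081 + 0.0064 + 0.0144 = 0.2634
Σp_2ᵢ² = 0.42² + 0.45² + 0.02² + 0.02² + 0.02² + 0.07² = 0.1764 + 0.2025 + 0.0004 + 0.0004 + 0.0004 + 0.0049 = 0.3850
O = 0.1512 / √(0.2634 × 0.3850) = 0.1512 / 0.31845 = 0.4748
O = 0.4748 > 0.3 → Yes.

Yes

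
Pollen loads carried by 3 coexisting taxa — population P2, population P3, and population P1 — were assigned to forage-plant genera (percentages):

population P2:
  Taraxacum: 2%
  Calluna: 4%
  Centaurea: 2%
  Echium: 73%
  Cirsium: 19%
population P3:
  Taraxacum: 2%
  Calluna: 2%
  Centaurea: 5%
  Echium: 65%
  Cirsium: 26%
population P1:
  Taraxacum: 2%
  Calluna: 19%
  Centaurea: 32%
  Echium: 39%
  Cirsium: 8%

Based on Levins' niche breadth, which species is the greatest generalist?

population P1

Convert percentages to proportions (divide by 100).
Σp_P2ᵢ² = 0.02² + 0.04² + 0.02² + 0.73² + 0.19² = 0.0004 + 0.0016 + 0.0004 + 0.5329 + 0.0361 = 0.5714
B_P2 = 1 / 0.5714 = 1.7501
Σp_P3ᵢ² = 0.02² + 0.02² + 0.05² + 0.65² + 0.26² = 0.0004 + 0.0004 + 0.0025 + 0.4225 + 0.0676 = 0.4934
B_P3 = 1 / 0.4934 = 2.0268
Σp_P1ᵢ² = 0.02² + 0.19² + 0.32² + 0.39² + 0.08² = 0.0004 + 0.0361 + 0.1024 + 0.1521 + 0.0064 = 0.2974
B_P1 = 1 / 0.2974 = 3.3625
Highest B → broadest niche (most generalist): population P1 (B = 3.36).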